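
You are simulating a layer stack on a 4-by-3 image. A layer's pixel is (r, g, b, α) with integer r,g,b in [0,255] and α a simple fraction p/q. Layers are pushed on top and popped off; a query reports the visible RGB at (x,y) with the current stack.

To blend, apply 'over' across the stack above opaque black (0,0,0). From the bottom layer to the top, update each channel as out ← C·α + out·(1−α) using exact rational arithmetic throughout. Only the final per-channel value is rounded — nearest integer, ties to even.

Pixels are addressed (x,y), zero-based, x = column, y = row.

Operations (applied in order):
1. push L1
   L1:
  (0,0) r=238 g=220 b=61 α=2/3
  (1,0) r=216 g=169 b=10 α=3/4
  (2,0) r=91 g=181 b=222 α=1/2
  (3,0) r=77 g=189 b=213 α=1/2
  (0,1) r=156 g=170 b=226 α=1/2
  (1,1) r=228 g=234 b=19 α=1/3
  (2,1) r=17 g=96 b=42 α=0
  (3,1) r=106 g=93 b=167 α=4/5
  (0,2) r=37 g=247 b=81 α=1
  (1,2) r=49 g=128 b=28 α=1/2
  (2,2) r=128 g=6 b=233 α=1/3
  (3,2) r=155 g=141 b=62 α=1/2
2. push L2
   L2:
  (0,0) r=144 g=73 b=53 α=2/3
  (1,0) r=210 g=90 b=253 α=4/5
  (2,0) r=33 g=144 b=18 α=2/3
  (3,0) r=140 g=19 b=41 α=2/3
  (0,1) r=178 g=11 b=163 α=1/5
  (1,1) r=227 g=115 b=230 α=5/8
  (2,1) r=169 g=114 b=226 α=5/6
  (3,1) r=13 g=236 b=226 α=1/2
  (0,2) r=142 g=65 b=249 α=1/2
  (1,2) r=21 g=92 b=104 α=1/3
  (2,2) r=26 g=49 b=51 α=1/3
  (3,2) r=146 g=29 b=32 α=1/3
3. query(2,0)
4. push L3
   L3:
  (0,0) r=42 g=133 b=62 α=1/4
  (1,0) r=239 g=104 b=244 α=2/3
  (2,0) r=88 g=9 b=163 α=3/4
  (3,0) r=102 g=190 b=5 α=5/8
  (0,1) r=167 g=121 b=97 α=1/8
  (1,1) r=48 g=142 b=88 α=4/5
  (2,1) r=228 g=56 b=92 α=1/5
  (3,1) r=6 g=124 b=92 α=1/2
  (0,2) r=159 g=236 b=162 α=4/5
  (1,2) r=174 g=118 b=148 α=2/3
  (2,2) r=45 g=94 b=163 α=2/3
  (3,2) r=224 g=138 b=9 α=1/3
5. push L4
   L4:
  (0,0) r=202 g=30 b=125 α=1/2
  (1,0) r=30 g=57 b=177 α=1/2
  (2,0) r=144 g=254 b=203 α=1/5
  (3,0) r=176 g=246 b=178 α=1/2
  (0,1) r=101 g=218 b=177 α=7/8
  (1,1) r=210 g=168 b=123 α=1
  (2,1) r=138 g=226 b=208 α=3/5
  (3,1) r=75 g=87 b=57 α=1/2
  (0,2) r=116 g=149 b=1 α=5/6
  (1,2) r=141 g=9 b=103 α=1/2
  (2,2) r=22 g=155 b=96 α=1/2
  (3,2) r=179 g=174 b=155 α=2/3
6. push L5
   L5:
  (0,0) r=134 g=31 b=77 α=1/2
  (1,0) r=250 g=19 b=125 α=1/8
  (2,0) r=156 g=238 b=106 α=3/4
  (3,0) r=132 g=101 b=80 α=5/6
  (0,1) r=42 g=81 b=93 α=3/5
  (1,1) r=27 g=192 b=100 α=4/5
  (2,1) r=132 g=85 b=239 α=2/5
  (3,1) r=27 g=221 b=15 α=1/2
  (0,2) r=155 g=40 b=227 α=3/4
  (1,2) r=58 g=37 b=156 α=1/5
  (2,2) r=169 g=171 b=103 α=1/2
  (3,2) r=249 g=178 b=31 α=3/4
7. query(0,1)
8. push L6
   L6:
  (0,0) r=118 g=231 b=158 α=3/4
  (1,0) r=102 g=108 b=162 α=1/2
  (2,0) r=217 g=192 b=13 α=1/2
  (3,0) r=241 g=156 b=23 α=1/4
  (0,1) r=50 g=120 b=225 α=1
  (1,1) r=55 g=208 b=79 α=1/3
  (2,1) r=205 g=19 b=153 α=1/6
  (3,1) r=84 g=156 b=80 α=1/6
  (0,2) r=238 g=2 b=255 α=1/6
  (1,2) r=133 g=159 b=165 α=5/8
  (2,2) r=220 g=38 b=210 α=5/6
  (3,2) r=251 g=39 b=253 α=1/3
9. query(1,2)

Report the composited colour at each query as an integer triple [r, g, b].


(2,0) stack=L1,L2; from [0,0,0]:
+L1 (α=1/2) → [91/2, 181/2, 111]
+L2 (α=2/3) → [223/6, 757/6, 49]
→ [37, 126, 49]

at x=0,y=1 over L1,L2,L3,L4,L5:
+L1 (α=1/2) → [78, 85, 113]
+L2 (α=1/5) → [98, 351/5, 123]
+L3 (α=1/8) → [853/8, 1531/20, 479/4]
+L4 (α=7/8) → [6509/64, 32051/160, 5435/32]
+L5 (α=3/5) → [10541/160, 51491/400, 9899/80]
→ [66, 129, 124]

(1,2) stack=L1,L2,L3,L4,L5,L6; from [0,0,0]:
after L1 α=1/2: [49/2, 64, 14]
after L2 α=1/3: [70/3, 220/3, 44]
after L3 α=2/3: [1114/9, 928/9, 340/3]
after L4 α=1/2: [2383/18, 1009/18, 649/6]
after L5 α=1/5: [5288/45, 2351/45, 1766/15]
after L6 α=5/8: [15263/120, 3569/30, 5891/40]
→ [127, 119, 147]


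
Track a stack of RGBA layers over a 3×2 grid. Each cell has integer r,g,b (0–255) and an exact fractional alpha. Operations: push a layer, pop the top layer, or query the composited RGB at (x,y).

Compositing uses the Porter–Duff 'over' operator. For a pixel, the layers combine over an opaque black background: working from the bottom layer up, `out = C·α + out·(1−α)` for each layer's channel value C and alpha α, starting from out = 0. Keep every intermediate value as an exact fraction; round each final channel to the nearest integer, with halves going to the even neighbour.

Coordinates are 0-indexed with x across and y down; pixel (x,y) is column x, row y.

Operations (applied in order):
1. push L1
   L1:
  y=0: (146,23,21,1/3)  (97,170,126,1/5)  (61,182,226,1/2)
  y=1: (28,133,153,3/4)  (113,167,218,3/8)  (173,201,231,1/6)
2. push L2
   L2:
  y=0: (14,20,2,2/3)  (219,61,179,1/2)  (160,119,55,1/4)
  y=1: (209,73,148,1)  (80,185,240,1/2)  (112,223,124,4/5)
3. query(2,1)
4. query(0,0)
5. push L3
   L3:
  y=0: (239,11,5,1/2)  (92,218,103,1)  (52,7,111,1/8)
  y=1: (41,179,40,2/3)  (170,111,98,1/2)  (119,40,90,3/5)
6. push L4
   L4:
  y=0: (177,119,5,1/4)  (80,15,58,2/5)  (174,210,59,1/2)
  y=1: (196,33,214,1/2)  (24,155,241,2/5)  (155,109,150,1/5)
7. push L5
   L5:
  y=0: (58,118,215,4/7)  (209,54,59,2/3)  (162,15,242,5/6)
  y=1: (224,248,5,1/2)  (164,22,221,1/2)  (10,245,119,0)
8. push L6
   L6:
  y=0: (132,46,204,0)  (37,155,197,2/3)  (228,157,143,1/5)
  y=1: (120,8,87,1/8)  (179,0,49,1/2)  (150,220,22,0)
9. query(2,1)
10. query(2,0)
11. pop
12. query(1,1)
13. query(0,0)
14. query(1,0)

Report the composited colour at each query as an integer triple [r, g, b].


(2,1) stack=L1,L2; from [0,0,0]:
L1 α=1/6: [173/6, 67/2, 77/2]
L2 α=4/5: [2861/30, 1851/10, 1069/10]
= [95, 185, 107]

query (0,0) [L1,L2] — begin 0,0,0
L1 α=1/3: [146/3, 23/3, 7]
L2 α=2/3: [230/9, 143/9, 11/3]
→ [26, 16, 4]

at x=2,y=1 over L1,L2,L3,L4,L5,L6:
L1 α=1/6: [173/6, 67/2, 77/2]
L2 α=4/5: [2861/30, 1851/10, 1069/10]
L3 α=3/5: [8216/75, 2451/25, 2419/25]
L4 α=1/5: [44489/375, 12529/125, 13426/125]
L5 α=0: [44489/375, 12529/125, 13426/125]
L6 α=0: [44489/375, 12529/125, 13426/125]
rounded: [119, 100, 107]

(2,0) stack=L1,L2,L3,L4,L5,L6; from [0,0,0]:
+L1 (α=1/2) → [61/2, 91, 113]
+L2 (α=1/4) → [503/8, 98, 197/2]
+L3 (α=1/8) → [3937/64, 693/8, 1601/16]
+L4 (α=1/2) → [15073/128, 2373/16, 2545/32]
+L5 (α=5/6) → [118753/768, 1191/32, 13755/64]
+L6 (α=1/5) → [162529/960, 2447/40, 16043/80]
= [169, 61, 201]

query (1,1) [L1,L2,L3,L4,L5] — begin 0,0,0
L1 α=3/8: [339/8, 501/8, 327/4]
L2 α=1/2: [979/16, 1981/16, 1287/8]
L3 α=1/2: [3699/32, 3757/32, 2071/16]
L4 α=2/5: [12633/160, 21191/160, 2785/16]
L5 α=1/2: [38873/320, 24711/320, 6321/32]
rounded: [121, 77, 198]

at x=0,y=0 over L1,L2,L3,L4,L5:
L1 α=1/3: [146/3, 23/3, 7]
L2 α=2/3: [230/9, 143/9, 11/3]
L3 α=1/2: [2381/18, 121/9, 13/3]
L4 α=1/4: [3443/24, 239/6, 9/2]
L5 α=4/7: [757/8, 169/2, 1747/14]
= [95, 84, 125]

at x=1,y=0 over L1,L2,L3,L4,L5:
after L1 α=1/5: [97/5, 34, 126/5]
after L2 α=1/2: [596/5, 95/2, 1021/10]
after L3 α=1: [92, 218, 103]
after L4 α=2/5: [436/5, 684/5, 85]
after L5 α=2/3: [842/5, 408/5, 203/3]
→ [168, 82, 68]


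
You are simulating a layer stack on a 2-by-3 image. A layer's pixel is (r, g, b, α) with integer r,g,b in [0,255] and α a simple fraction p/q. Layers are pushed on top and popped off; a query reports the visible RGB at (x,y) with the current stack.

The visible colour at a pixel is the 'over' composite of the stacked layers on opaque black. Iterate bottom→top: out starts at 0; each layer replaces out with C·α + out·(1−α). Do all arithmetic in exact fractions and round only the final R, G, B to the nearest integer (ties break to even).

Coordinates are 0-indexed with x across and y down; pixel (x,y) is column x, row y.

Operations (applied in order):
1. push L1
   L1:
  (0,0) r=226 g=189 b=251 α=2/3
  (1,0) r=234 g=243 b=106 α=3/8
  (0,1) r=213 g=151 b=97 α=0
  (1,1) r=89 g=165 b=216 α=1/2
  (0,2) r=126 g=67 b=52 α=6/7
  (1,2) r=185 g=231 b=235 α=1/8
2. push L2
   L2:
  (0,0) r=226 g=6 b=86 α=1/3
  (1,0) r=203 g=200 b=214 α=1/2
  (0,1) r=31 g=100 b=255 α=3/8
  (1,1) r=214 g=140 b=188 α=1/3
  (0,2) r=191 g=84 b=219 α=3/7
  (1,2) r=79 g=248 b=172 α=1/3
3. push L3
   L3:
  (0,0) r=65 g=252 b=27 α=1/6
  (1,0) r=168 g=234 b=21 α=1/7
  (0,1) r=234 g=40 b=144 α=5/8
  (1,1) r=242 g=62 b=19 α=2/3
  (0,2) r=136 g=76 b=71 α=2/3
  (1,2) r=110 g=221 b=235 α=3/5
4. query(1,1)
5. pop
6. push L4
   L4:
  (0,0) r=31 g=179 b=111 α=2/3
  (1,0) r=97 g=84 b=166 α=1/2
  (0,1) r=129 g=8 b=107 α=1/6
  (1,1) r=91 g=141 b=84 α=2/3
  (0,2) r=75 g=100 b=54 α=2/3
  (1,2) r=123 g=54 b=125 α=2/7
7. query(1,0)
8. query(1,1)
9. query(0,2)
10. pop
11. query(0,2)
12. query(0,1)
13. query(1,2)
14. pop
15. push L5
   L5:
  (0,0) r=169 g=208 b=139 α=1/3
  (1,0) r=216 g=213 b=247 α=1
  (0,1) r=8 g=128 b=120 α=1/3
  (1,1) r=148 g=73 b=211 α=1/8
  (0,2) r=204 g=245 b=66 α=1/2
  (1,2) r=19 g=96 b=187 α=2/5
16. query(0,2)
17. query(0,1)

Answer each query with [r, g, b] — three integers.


query (1,1) [L1,L2,L3] — begin 0,0,0
+L1 (α=1/2) → [89/2, 165/2, 108]
+L2 (α=1/3) → [101, 305/3, 404/3]
+L3 (α=2/3) → [195, 677/9, 518/9]
→ [195, 75, 58]

at x=1,y=0 over L1,L2,L4:
+L1 (α=3/8) → [351/4, 729/8, 159/4]
+L2 (α=1/2) → [1163/8, 2329/16, 1015/8]
+L4 (α=1/2) → [1939/16, 3673/32, 2343/16]
= [121, 115, 146]

(1,1) stack=L1,L2,L4; from [0,0,0]:
+L1 (α=1/2) → [89/2, 165/2, 108]
+L2 (α=1/3) → [101, 305/3, 404/3]
+L4 (α=2/3) → [283/3, 1151/9, 908/9]
rounded: [94, 128, 101]

(0,2) stack=L1,L2,L4; from [0,0,0]:
after L1 α=6/7: [108, 402/7, 312/7]
after L2 α=3/7: [1005/7, 3372/49, 5847/49]
after L4 α=2/3: [685/7, 13172/147, 3713/49]
→ [98, 90, 76]

query (0,2) [L1,L2] — begin 0,0,0
L1 α=6/7: [108, 402/7, 312/7]
L2 α=3/7: [1005/7, 3372/49, 5847/49]
→ [144, 69, 119]

query (0,1) [L1,L2] — begin 0,0,0
L1 α=0: [0, 0, 0]
L2 α=3/8: [93/8, 75/2, 765/8]
= [12, 38, 96]

at x=1,y=2 over L1,L2:
+L1 (α=1/8) → [185/8, 231/8, 235/8]
+L2 (α=1/3) → [167/4, 1223/12, 923/12]
= [42, 102, 77]

(0,2) stack=L1,L5; from [0,0,0]:
after L1 α=6/7: [108, 402/7, 312/7]
after L5 α=1/2: [156, 2117/14, 387/7]
= [156, 151, 55]

query (0,1) [L1,L5] — begin 0,0,0
after L1 α=0: [0, 0, 0]
after L5 α=1/3: [8/3, 128/3, 40]
rounded: [3, 43, 40]


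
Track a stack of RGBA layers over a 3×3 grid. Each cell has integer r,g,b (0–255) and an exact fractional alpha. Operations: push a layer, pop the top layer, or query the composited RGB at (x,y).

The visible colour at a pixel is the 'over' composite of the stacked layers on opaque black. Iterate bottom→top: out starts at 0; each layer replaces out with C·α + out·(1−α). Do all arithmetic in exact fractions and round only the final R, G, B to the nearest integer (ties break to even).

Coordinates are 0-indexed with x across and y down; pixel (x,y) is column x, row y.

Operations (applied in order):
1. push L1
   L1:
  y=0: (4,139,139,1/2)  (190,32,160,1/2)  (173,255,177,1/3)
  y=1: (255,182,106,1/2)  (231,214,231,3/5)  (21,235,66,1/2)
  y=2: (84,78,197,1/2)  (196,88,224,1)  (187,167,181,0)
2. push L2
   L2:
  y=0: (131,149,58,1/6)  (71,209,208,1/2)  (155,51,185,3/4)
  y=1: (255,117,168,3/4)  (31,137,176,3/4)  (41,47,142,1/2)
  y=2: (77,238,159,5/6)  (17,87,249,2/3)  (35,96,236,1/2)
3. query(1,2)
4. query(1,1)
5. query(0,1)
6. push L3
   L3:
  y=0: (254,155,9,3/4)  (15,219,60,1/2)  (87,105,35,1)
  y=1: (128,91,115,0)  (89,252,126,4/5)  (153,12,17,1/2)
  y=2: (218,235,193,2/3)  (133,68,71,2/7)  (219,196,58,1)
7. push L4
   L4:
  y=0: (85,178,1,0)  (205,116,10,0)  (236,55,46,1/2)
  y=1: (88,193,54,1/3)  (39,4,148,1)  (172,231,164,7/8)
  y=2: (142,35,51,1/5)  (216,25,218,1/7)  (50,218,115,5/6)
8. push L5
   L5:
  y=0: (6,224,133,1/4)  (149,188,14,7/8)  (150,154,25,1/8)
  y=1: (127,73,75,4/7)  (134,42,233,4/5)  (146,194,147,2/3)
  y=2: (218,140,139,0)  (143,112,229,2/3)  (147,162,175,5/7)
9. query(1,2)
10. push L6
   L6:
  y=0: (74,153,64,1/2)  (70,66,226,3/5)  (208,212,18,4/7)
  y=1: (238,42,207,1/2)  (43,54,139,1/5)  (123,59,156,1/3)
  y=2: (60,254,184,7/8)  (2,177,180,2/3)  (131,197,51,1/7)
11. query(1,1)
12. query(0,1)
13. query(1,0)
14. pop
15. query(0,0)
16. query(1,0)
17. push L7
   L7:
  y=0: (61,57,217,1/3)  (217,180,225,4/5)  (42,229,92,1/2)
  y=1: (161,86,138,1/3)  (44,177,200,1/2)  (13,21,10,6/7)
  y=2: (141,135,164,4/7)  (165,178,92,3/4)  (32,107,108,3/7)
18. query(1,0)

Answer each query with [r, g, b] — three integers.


query (1,2) [L1,L2] — begin 0,0,0
after L1 α=1: [196, 88, 224]
after L2 α=2/3: [230/3, 262/3, 722/3]
→ [77, 87, 241]

query (1,1) [L1,L2] — begin 0,0,0
+L1 (α=3/5) → [693/5, 642/5, 693/5]
+L2 (α=3/4) → [579/10, 2697/20, 3333/20]
= [58, 135, 167]

(0,1) stack=L1,L2; from [0,0,0]:
L1 α=1/2: [255/2, 91, 53]
L2 α=3/4: [1785/8, 221/2, 557/4]
= [223, 110, 139]

query (1,2) [L1,L2,L3,L4,L5] — begin 0,0,0
L1 α=1: [196, 88, 224]
L2 α=2/3: [230/3, 262/3, 722/3]
L3 α=2/7: [1948/21, 1718/21, 4036/21]
L4 α=1/7: [5408/49, 3611/49, 9598/49]
L5 α=2/3: [6474/49, 14587/147, 10680/49]
→ [132, 99, 218]

query (1,1) [L1,L2,L3,L4,L5,L6] — begin 0,0,0
after L1 α=3/5: [693/5, 642/5, 693/5]
after L2 α=3/4: [579/10, 2697/20, 3333/20]
after L3 α=4/5: [4139/50, 22857/100, 13413/100]
after L4 α=1: [39, 4, 148]
after L5 α=4/5: [115, 172/5, 216]
after L6 α=1/5: [503/5, 958/25, 1003/5]
= [101, 38, 201]

at x=0,y=1 over L1,L2,L3,L4,L5,L6:
L1 α=1/2: [255/2, 91, 53]
L2 α=3/4: [1785/8, 221/2, 557/4]
L3 α=0: [1785/8, 221/2, 557/4]
L4 α=1/3: [2137/12, 138, 665/6]
L5 α=4/7: [4169/28, 706/7, 1265/14]
L6 α=1/2: [10833/56, 500/7, 4163/28]
→ [193, 71, 149]

at x=1,y=0 over L1,L2,L3,L4,L5,L6:
after L1 α=1/2: [95, 16, 80]
after L2 α=1/2: [83, 225/2, 144]
after L3 α=1/2: [49, 663/4, 102]
after L4 α=0: [49, 663/4, 102]
after L5 α=7/8: [273/2, 5927/32, 25]
after L6 α=3/5: [483/5, 1819/16, 728/5]
= [97, 114, 146]

query (0,0) [L1,L2,L3,L4,L5] — begin 0,0,0
+L1 (α=1/2) → [2, 139/2, 139/2]
+L2 (α=1/6) → [47/2, 331/4, 811/12]
+L3 (α=3/4) → [1571/8, 2191/16, 1135/48]
+L4 (α=0) → [1571/8, 2191/16, 1135/48]
+L5 (α=1/4) → [4761/32, 10157/64, 3263/64]
→ [149, 159, 51]

query (1,0) [L1,L2,L3,L4,L5] — begin 0,0,0
after L1 α=1/2: [95, 16, 80]
after L2 α=1/2: [83, 225/2, 144]
after L3 α=1/2: [49, 663/4, 102]
after L4 α=0: [49, 663/4, 102]
after L5 α=7/8: [273/2, 5927/32, 25]
→ [136, 185, 25]

(1,0) stack=L1,L2,L3,L4,L5,L7; from [0,0,0]:
after L1 α=1/2: [95, 16, 80]
after L2 α=1/2: [83, 225/2, 144]
after L3 α=1/2: [49, 663/4, 102]
after L4 α=0: [49, 663/4, 102]
after L5 α=7/8: [273/2, 5927/32, 25]
after L7 α=4/5: [2009/10, 28967/160, 185]
rounded: [201, 181, 185]


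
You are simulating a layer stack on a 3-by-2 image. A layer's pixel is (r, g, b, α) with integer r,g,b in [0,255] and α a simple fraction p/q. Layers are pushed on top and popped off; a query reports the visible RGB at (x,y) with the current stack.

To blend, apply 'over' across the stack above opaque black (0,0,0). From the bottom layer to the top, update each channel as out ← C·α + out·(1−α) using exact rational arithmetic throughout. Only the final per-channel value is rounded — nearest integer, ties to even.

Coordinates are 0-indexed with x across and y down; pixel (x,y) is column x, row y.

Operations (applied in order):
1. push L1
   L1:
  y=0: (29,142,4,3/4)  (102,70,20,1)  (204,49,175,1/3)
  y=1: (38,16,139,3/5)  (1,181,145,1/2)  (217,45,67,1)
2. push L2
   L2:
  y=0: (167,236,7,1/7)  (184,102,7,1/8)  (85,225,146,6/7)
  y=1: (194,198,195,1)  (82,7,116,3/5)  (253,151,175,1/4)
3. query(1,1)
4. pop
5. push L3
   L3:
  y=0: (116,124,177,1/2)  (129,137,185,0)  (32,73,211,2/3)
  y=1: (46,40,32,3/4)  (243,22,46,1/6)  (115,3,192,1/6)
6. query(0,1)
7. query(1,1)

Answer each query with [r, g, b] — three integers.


at x=1,y=1 over L1,L2:
after L1 α=1/2: [1/2, 181/2, 145/2]
after L2 α=3/5: [247/5, 202/5, 493/5]
rounded: [49, 40, 99]

(0,1) stack=L1,L3; from [0,0,0]:
+L1 (α=3/5) → [114/5, 48/5, 417/5]
+L3 (α=3/4) → [201/5, 162/5, 897/20]
rounded: [40, 32, 45]

at x=1,y=1 over L1,L3:
+L1 (α=1/2) → [1/2, 181/2, 145/2]
+L3 (α=1/6) → [491/12, 949/12, 817/12]
= [41, 79, 68]


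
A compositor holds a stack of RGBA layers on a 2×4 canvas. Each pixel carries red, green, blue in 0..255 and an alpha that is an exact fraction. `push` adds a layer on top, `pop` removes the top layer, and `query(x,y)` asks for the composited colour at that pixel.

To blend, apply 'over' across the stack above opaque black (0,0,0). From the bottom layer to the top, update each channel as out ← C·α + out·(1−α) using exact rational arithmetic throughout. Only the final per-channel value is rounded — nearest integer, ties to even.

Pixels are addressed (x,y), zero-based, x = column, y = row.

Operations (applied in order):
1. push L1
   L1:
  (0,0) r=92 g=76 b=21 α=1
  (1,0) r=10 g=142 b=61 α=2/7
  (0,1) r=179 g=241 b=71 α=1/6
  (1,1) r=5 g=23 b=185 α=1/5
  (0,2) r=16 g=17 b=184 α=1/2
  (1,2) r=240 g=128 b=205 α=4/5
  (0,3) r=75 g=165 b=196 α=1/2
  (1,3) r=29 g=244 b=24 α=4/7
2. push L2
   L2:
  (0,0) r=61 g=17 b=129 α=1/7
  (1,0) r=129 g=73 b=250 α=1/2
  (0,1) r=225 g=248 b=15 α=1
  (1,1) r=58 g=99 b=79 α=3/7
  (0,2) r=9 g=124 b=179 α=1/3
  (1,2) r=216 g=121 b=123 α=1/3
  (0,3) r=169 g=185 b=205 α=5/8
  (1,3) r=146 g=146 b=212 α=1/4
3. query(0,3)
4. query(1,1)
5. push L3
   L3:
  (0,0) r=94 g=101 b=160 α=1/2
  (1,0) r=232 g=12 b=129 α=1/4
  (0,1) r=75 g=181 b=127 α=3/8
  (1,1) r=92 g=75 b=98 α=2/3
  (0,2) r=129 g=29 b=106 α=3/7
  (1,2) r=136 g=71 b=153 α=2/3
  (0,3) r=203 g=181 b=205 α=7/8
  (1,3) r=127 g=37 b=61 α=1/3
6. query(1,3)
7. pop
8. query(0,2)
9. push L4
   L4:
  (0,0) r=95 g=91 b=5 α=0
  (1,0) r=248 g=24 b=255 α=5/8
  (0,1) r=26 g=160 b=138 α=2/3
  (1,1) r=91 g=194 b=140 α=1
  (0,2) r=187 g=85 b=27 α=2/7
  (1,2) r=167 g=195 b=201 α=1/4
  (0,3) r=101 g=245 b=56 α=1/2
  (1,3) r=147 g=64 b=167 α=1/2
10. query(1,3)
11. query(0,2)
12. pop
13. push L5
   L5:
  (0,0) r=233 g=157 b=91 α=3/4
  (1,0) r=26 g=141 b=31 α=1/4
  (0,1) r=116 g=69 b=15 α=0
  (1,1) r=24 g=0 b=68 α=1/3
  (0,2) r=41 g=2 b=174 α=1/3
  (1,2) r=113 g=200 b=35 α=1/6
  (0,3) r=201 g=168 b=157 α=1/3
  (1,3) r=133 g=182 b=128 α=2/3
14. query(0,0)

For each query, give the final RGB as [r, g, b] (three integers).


at x=0,y=3 over L1,L2:
L1 α=1/2: [75/2, 165/2, 98]
L2 α=5/8: [1915/16, 2345/16, 1319/8]
→ [120, 147, 165]

query (1,1) [L1,L2] — begin 0,0,0
after L1 α=1/5: [1, 23/5, 37]
after L2 α=3/7: [178/7, 1577/35, 55]
= [25, 45, 55]

at x=1,y=3 over L1,L2,L3:
L1 α=4/7: [116/7, 976/7, 96/7]
L2 α=1/4: [685/14, 1975/14, 443/7]
L3 α=1/3: [1574/21, 2234/21, 1313/21]
= [75, 106, 63]

query (0,2) [L1,L2] — begin 0,0,0
after L1 α=1/2: [8, 17/2, 92]
after L2 α=1/3: [25/3, 47, 121]
rounded: [8, 47, 121]

query (1,3) [L1,L2,L4] — begin 0,0,0
L1 α=4/7: [116/7, 976/7, 96/7]
L2 α=1/4: [685/14, 1975/14, 443/7]
L4 α=1/2: [2743/28, 2871/28, 806/7]
rounded: [98, 103, 115]

at x=0,y=2 over L1,L2,L4:
after L1 α=1/2: [8, 17/2, 92]
after L2 α=1/3: [25/3, 47, 121]
after L4 α=2/7: [1247/21, 405/7, 659/7]
rounded: [59, 58, 94]

query (0,0) [L1,L2,L5] — begin 0,0,0
+L1 (α=1) → [92, 76, 21]
+L2 (α=1/7) → [613/7, 473/7, 255/7]
+L5 (α=3/4) → [2753/14, 1885/14, 1083/14]
= [197, 135, 77]


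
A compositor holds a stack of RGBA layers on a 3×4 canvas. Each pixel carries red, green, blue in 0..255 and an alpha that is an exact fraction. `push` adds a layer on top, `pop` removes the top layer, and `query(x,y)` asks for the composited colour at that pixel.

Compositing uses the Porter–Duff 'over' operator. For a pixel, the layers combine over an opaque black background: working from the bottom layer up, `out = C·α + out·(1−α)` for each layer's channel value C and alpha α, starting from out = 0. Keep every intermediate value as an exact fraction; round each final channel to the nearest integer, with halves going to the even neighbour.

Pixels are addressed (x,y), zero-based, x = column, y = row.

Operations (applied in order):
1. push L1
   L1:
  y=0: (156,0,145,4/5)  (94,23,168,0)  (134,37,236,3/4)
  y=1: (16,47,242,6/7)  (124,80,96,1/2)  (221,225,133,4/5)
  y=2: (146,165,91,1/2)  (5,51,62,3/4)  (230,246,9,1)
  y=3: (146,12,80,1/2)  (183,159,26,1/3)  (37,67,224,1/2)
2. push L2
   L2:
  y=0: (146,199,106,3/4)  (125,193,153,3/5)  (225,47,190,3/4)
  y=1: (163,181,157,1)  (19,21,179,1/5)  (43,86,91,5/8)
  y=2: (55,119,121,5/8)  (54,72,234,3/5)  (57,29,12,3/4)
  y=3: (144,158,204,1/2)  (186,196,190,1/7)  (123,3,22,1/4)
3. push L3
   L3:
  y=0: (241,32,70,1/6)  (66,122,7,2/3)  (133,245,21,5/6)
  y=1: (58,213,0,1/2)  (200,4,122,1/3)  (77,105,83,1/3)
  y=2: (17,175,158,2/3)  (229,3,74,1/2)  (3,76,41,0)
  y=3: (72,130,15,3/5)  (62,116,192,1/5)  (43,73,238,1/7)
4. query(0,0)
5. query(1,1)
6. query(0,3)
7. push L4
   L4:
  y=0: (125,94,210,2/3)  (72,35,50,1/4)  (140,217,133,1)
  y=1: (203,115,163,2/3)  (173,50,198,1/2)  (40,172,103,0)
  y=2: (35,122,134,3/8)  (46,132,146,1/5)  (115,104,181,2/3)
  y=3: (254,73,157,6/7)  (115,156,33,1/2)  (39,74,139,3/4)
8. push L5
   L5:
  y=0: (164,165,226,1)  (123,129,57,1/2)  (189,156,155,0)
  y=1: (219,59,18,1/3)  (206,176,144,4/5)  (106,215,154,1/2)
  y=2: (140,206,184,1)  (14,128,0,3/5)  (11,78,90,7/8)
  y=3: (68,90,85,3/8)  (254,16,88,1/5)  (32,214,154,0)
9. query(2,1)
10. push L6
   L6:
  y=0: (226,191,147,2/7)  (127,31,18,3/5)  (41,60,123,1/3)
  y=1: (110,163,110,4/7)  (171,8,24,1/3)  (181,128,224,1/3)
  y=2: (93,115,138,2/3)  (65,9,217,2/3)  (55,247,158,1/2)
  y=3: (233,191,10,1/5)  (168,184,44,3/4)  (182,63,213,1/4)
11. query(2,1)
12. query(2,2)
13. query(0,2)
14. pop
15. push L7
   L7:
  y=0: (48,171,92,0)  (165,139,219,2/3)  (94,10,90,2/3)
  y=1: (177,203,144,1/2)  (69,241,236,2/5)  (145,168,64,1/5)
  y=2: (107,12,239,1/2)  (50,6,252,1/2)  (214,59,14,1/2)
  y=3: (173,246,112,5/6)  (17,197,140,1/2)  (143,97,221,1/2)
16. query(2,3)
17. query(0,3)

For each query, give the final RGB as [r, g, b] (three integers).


(0,0) stack=L1,L2,L3; from [0,0,0]:
L1 α=4/5: [624/5, 0, 116]
L2 α=3/4: [1407/10, 597/4, 217/2]
L3 α=1/6: [1889/12, 3113/24, 1225/12]
rounded: [157, 130, 102]

query (1,1) [L1,L2,L3] — begin 0,0,0
after L1 α=1/2: [62, 40, 48]
after L2 α=1/5: [267/5, 181/5, 371/5]
after L3 α=1/3: [1534/15, 382/15, 1352/15]
→ [102, 25, 90]

query (0,3) [L1,L2,L3] — begin 0,0,0
after L1 α=1/2: [73, 6, 40]
after L2 α=1/2: [217/2, 82, 122]
after L3 α=3/5: [433/5, 554/5, 289/5]
= [87, 111, 58]

(2,1) stack=L1,L2,L3,L4,L5; from [0,0,0]:
after L1 α=4/5: [884/5, 180, 532/5]
after L2 α=5/8: [3727/40, 485/4, 3871/40]
after L3 α=1/3: [5267/60, 695/6, 5531/60]
after L4 α=0: [5267/60, 695/6, 5531/60]
after L5 α=1/2: [11627/120, 1985/12, 14771/120]
→ [97, 165, 123]

query (2,1) [L1,L2,L3,L4,L5,L6] — begin 0,0,0
L1 α=4/5: [884/5, 180, 532/5]
L2 α=5/8: [3727/40, 485/4, 3871/40]
L3 α=1/3: [5267/60, 695/6, 5531/60]
L4 α=0: [5267/60, 695/6, 5531/60]
L5 α=1/2: [11627/120, 1985/12, 14771/120]
L6 α=1/3: [22487/180, 2753/18, 28211/180]
rounded: [125, 153, 157]

at x=2,y=2 over L1,L2,L3,L4,L5,L6:
L1 α=1: [230, 246, 9]
L2 α=3/4: [401/4, 333/4, 45/4]
L3 α=0: [401/4, 333/4, 45/4]
L4 α=2/3: [1321/12, 1165/12, 1493/12]
L5 α=7/8: [2245/96, 7717/96, 9053/96]
L6 α=1/2: [7525/192, 31429/192, 24221/192]
= [39, 164, 126]

at x=0,y=2 over L1,L2,L3,L4,L5,L6:
after L1 α=1/2: [73, 165/2, 91/2]
after L2 α=5/8: [247/4, 1685/16, 1483/16]
after L3 α=2/3: [383/12, 7285/48, 6539/48]
after L4 α=3/8: [3175/96, 53993/384, 51991/384]
after L5 α=1: [140, 206, 184]
after L6 α=2/3: [326/3, 436/3, 460/3]
= [109, 145, 153]

(2,3) stack=L1,L2,L3,L4,L5,L7; from [0,0,0]:
after L1 α=1/2: [37/2, 67/2, 112]
after L2 α=1/4: [357/8, 207/8, 179/2]
after L3 α=1/7: [1243/28, 913/28, 775/7]
after L4 α=3/4: [4519/112, 7129/112, 1847/14]
after L5 α=0: [4519/112, 7129/112, 1847/14]
after L7 α=1/2: [20535/224, 17993/224, 4941/28]
→ [92, 80, 176]

(0,3) stack=L1,L2,L3,L4,L5,L7; from [0,0,0]:
L1 α=1/2: [73, 6, 40]
L2 α=1/2: [217/2, 82, 122]
L3 α=3/5: [433/5, 554/5, 289/5]
L4 α=6/7: [8053/35, 392/5, 4999/35]
L5 α=3/8: [9481/56, 331/4, 848/7]
L7 α=5/6: [19307/112, 5251/24, 2384/21]
= [172, 219, 114]


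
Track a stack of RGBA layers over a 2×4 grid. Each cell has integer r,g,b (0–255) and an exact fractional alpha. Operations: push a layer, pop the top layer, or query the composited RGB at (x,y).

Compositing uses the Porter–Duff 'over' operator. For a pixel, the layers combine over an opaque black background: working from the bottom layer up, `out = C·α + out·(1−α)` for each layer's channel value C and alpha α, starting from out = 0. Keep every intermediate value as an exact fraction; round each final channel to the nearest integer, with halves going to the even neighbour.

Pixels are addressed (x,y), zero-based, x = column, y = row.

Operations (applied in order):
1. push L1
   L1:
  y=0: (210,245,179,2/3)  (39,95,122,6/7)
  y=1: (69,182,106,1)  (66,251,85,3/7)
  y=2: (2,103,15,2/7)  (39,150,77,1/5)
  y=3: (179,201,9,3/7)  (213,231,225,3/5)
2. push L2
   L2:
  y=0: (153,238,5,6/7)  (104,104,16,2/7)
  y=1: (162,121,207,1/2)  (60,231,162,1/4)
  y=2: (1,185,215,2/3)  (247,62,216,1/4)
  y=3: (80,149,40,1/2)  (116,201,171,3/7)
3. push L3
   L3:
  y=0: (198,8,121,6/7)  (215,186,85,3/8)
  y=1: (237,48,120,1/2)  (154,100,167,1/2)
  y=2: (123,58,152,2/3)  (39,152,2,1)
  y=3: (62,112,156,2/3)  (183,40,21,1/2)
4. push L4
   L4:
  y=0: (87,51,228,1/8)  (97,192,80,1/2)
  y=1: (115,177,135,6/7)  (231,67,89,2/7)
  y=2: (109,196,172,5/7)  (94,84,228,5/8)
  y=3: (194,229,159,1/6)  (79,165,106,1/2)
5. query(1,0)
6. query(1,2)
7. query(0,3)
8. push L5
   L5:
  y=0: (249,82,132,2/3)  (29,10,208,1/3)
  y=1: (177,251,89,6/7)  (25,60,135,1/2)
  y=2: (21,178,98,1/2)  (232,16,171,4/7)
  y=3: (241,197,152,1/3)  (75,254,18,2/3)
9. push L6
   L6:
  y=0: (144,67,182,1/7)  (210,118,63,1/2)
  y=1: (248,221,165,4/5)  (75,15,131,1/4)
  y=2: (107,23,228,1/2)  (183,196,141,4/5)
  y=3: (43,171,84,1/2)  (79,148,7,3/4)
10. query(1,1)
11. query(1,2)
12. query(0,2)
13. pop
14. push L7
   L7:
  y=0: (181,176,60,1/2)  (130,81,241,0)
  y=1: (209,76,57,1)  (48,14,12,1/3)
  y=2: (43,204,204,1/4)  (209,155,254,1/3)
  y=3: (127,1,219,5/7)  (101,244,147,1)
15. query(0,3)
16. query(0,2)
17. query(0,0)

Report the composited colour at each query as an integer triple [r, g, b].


at x=1,y=0 over L1,L2,L3,L4:
+L1 (α=6/7) → [234/7, 570/7, 732/7]
+L2 (α=2/7) → [2626/49, 4306/49, 3884/49]
+L3 (α=3/8) → [44735/392, 6109/49, 31915/392]
+L4 (α=1/2) → [82759/784, 15517/98, 63275/784]
→ [106, 158, 81]

at x=1,y=2 over L1,L2,L3,L4:
L1 α=1/5: [39/5, 30, 77/5]
L2 α=1/4: [338/5, 38, 1311/20]
L3 α=1: [39, 152, 2]
L4 α=5/8: [587/8, 219/2, 573/4]
= [73, 110, 143]

query (0,3) [L1,L2,L3,L4] — begin 0,0,0
after L1 α=3/7: [537/7, 603/7, 27/7]
after L2 α=1/2: [1097/14, 823/7, 307/14]
after L3 α=2/3: [2833/42, 797/7, 4675/42]
after L4 α=1/6: [22313/252, 2794/21, 30053/252]
rounded: [89, 133, 119]

at x=1,y=1 over L1,L2,L3,L4,L5,L6:
+L1 (α=3/7) → [198/7, 753/7, 255/7]
+L2 (α=1/4) → [507/14, 969/7, 1899/28]
+L3 (α=1/2) → [2663/28, 1669/14, 6575/56]
+L4 (α=2/7) → [26251/196, 10221/98, 42843/392]
+L5 (α=1/2) → [31151/392, 16101/196, 95763/784]
+L6 (α=1/4) → [122853/1568, 51243/784, 389993/3136]
→ [78, 65, 124]

query (1,2) [L1,L2,L3,L4,L5,L6] — begin 0,0,0
L1 α=1/5: [39/5, 30, 77/5]
L2 α=1/4: [338/5, 38, 1311/20]
L3 α=1: [39, 152, 2]
L4 α=5/8: [587/8, 219/2, 573/4]
L5 α=4/7: [9185/56, 785/14, 4455/28]
L6 α=4/5: [50177/280, 11761/70, 20247/140]
→ [179, 168, 145]

query (0,2) [L1,L2,L3,L4,L5,L6] — begin 0,0,0
L1 α=2/7: [4/7, 206/7, 30/7]
L2 α=2/3: [6/7, 932/7, 3040/21]
L3 α=2/3: [576/7, 1744/21, 9424/63]
L4 α=5/7: [4967/49, 24068/147, 73028/441]
L5 α=1/2: [2998/49, 25117/147, 58123/441]
L6 α=1/2: [8241/98, 14249/147, 158671/882]
→ [84, 97, 180]

(0,3) stack=L1,L2,L3,L4,L5,L7; from [0,0,0]:
L1 α=3/7: [537/7, 603/7, 27/7]
L2 α=1/2: [1097/14, 823/7, 307/14]
L3 α=2/3: [2833/42, 797/7, 4675/42]
L4 α=1/6: [22313/252, 2794/21, 30053/252]
L5 α=1/3: [52679/378, 9725/63, 49205/378]
L7 α=5/7: [172694/1323, 19765/441, 256160/1323]
= [131, 45, 194]

(0,2) stack=L1,L2,L3,L4,L5,L7; from [0,0,0]:
after L1 α=2/7: [4/7, 206/7, 30/7]
after L2 α=2/3: [6/7, 932/7, 3040/21]
after L3 α=2/3: [576/7, 1744/21, 9424/63]
after L4 α=5/7: [4967/49, 24068/147, 73028/441]
after L5 α=1/2: [2998/49, 25117/147, 58123/441]
after L7 α=1/4: [11101/196, 35113/196, 88111/588]
rounded: [57, 179, 150]

query (0,0) [L1,L2,L3,L4,L5,L7] — begin 0,0,0
L1 α=2/3: [140, 490/3, 358/3]
L2 α=6/7: [1058/7, 682/3, 64/3]
L3 α=6/7: [9374/49, 118/3, 2242/21]
L4 α=1/8: [9983/56, 979/24, 1463/12]
L5 α=2/3: [37871/168, 4915/72, 4631/36]
L7 α=1/2: [68279/336, 17587/144, 6791/72]
rounded: [203, 122, 94]


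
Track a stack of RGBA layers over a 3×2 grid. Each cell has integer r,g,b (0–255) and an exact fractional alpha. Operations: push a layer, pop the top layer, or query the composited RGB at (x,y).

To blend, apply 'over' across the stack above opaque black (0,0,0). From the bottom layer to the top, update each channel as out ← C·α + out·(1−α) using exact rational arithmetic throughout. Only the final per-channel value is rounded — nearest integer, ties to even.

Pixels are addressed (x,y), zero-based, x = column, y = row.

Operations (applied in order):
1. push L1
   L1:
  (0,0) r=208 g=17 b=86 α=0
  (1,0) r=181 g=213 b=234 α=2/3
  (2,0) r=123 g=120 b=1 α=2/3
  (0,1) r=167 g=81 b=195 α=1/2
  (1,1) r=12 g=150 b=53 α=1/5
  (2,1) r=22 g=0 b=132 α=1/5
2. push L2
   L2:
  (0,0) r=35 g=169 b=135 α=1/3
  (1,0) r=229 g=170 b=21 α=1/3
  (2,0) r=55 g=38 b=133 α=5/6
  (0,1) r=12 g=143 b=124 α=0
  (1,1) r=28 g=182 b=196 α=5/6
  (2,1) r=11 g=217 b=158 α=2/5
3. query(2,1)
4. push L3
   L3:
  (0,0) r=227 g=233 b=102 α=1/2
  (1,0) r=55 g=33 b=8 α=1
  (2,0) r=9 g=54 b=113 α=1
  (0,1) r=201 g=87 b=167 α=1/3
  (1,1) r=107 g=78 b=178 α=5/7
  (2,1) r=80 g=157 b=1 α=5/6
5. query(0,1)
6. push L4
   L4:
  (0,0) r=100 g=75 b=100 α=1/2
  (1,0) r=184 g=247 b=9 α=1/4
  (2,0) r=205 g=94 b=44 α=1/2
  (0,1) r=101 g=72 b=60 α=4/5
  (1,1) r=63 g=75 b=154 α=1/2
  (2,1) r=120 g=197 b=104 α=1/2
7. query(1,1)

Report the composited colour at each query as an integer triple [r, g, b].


at x=2,y=1 over L1,L2:
after L1 α=1/5: [22/5, 0, 132/5]
after L2 α=2/5: [176/25, 434/5, 1976/25]
→ [7, 87, 79]

at x=0,y=1 over L1,L2,L3:
after L1 α=1/2: [167/2, 81/2, 195/2]
after L2 α=0: [167/2, 81/2, 195/2]
after L3 α=1/3: [368/3, 56, 362/3]
rounded: [123, 56, 121]

query (1,1) [L1,L2,L3,L4] — begin 0,0,0
+L1 (α=1/5) → [12/5, 30, 53/5]
+L2 (α=5/6) → [356/15, 470/3, 1651/10]
+L3 (α=5/7) → [8737/105, 2110/21, 6101/35]
+L4 (α=1/2) → [7676/105, 3685/42, 11491/70]
→ [73, 88, 164]


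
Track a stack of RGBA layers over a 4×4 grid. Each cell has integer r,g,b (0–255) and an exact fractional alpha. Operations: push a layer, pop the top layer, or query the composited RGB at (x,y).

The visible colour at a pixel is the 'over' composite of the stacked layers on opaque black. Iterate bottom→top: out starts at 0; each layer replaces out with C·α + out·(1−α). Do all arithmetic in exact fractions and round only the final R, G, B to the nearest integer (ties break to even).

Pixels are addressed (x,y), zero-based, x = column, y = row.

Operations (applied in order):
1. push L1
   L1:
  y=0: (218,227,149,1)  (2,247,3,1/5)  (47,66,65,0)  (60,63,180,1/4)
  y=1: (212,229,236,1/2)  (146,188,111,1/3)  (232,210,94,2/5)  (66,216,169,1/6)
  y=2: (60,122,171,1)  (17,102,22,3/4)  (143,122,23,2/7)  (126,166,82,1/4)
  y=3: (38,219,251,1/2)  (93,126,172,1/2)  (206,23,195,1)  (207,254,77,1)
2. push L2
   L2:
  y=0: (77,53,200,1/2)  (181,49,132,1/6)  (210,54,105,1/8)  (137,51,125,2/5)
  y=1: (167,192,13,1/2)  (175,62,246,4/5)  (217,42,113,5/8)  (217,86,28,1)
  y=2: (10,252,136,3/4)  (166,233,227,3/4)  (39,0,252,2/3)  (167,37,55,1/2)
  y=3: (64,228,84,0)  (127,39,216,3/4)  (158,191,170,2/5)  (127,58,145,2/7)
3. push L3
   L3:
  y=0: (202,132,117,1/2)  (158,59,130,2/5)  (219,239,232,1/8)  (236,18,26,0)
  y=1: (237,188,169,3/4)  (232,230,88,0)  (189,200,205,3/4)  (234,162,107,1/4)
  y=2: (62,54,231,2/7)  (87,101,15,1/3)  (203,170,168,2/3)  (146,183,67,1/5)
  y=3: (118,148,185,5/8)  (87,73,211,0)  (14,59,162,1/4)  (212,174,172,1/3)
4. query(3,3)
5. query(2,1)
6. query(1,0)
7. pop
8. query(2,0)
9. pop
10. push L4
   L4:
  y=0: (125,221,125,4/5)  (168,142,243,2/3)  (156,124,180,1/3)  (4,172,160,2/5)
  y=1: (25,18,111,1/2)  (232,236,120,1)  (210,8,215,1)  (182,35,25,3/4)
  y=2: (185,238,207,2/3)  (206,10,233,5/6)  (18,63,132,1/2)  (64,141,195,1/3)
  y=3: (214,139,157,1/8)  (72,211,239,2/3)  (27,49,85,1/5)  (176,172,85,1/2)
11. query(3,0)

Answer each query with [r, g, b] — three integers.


(3,3) stack=L1,L2,L3; from [0,0,0]:
L1 α=1: [207, 254, 77]
L2 α=2/7: [1289/7, 198, 675/7]
L3 α=1/3: [1354/7, 190, 2554/21]
= [193, 190, 122]

(2,1) stack=L1,L2,L3; from [0,0,0]:
after L1 α=2/5: [464/5, 84, 188/5]
after L2 α=5/8: [6817/40, 231/4, 3389/40]
after L3 α=3/4: [29497/160, 2631/16, 27989/160]
rounded: [184, 164, 175]

at x=1,y=0 over L1,L2,L3:
L1 α=1/5: [2/5, 247/5, 3/5]
L2 α=1/6: [61/2, 148/3, 45/2]
L3 α=2/5: [163/2, 266/5, 131/2]
= [82, 53, 66]

(2,0) stack=L1,L2; from [0,0,0]:
+L1 (α=0) → [0, 0, 0]
+L2 (α=1/8) → [105/4, 27/4, 105/8]
rounded: [26, 7, 13]

(3,0) stack=L1,L4; from [0,0,0]:
L1 α=1/4: [15, 63/4, 45]
L4 α=2/5: [53/5, 313/4, 91]
→ [11, 78, 91]


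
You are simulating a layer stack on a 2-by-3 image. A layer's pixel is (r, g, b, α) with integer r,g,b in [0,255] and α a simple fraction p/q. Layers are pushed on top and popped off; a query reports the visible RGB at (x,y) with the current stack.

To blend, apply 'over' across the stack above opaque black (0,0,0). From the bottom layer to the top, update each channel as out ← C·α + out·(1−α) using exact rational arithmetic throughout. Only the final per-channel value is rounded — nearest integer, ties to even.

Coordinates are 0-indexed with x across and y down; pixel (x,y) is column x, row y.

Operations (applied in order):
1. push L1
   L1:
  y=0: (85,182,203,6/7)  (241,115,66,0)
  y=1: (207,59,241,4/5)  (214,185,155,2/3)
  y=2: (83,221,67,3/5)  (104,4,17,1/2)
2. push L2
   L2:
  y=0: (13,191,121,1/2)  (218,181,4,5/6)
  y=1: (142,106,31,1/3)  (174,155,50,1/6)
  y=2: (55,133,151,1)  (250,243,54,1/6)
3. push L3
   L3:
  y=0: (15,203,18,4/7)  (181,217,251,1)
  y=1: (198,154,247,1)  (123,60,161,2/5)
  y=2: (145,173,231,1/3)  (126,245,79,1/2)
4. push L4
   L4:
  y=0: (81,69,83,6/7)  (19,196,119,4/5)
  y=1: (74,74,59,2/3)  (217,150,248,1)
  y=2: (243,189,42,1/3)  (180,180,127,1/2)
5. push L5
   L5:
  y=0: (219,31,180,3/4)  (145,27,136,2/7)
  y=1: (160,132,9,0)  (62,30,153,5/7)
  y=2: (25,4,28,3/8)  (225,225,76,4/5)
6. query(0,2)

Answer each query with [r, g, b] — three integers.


query (0,2) [L1,L2,L3,L4,L5] — begin 0,0,0
+L1 (α=3/5) → [249/5, 663/5, 201/5]
+L2 (α=1) → [55, 133, 151]
+L3 (α=1/3) → [85, 439/3, 533/3]
+L4 (α=1/3) → [413/3, 1445/9, 1192/9]
+L5 (α=3/8) → [1145/12, 7333/72, 1679/18]
→ [95, 102, 93]


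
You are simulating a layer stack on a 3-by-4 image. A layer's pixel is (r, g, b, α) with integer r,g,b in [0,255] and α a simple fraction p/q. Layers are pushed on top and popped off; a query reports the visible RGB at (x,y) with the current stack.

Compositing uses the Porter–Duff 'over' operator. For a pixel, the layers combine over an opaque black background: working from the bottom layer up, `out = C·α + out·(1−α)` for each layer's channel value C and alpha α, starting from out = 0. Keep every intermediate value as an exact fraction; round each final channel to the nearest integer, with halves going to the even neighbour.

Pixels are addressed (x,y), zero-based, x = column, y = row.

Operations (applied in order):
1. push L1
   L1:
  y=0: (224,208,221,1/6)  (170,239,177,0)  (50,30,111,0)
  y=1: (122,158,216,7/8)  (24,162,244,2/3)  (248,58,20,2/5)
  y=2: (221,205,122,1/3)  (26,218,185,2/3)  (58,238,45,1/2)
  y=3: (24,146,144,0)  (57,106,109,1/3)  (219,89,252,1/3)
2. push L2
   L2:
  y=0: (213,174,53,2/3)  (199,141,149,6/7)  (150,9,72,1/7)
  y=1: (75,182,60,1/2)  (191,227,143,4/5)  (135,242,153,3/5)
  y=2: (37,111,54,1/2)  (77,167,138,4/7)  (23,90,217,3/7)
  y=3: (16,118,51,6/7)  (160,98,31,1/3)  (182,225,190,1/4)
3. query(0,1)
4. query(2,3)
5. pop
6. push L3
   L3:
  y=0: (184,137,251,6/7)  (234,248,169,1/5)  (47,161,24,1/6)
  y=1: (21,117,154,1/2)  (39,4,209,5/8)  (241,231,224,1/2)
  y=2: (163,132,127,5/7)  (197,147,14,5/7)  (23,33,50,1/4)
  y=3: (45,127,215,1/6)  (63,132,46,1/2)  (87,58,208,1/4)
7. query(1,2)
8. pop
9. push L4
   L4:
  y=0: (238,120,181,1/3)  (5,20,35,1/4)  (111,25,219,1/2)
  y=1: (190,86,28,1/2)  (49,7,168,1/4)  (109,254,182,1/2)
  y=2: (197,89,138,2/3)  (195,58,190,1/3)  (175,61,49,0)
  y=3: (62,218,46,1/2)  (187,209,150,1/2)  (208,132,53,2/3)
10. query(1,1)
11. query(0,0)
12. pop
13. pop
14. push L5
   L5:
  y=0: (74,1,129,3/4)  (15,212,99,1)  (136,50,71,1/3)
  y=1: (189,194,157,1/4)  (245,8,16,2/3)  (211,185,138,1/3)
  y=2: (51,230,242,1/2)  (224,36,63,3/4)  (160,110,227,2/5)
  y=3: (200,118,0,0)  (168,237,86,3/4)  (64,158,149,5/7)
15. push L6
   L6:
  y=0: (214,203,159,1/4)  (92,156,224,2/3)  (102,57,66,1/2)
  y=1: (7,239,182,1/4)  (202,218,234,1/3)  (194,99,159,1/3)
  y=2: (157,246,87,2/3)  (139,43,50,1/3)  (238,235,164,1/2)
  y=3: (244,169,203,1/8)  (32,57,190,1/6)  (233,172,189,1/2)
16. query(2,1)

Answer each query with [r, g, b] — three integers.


query (0,1) [L1,L2] — begin 0,0,0
+L1 (α=7/8) → [427/4, 553/4, 189]
+L2 (α=1/2) → [727/8, 1281/8, 249/2]
= [91, 160, 124]

at x=2,y=3 over L1,L2:
L1 α=1/3: [73, 89/3, 84]
L2 α=1/4: [401/4, 157/2, 221/2]
→ [100, 78, 110]

query (1,2) [L1,L3] — begin 0,0,0
after L1 α=2/3: [52/3, 436/3, 370/3]
after L3 α=5/7: [437/3, 3077/21, 950/21]
= [146, 147, 45]

(1,1) stack=L1,L4; from [0,0,0]:
L1 α=2/3: [16, 108, 488/3]
L4 α=1/4: [97/4, 331/4, 164]
rounded: [24, 83, 164]

at x=0,y=0 over L1,L4:
after L1 α=1/6: [112/3, 104/3, 221/6]
after L4 α=1/3: [938/9, 568/9, 764/9]
= [104, 63, 85]

(2,1) stack=L5,L6; from [0,0,0]:
after L5 α=1/3: [211/3, 185/3, 46]
after L6 α=1/3: [1004/9, 667/9, 251/3]
→ [112, 74, 84]


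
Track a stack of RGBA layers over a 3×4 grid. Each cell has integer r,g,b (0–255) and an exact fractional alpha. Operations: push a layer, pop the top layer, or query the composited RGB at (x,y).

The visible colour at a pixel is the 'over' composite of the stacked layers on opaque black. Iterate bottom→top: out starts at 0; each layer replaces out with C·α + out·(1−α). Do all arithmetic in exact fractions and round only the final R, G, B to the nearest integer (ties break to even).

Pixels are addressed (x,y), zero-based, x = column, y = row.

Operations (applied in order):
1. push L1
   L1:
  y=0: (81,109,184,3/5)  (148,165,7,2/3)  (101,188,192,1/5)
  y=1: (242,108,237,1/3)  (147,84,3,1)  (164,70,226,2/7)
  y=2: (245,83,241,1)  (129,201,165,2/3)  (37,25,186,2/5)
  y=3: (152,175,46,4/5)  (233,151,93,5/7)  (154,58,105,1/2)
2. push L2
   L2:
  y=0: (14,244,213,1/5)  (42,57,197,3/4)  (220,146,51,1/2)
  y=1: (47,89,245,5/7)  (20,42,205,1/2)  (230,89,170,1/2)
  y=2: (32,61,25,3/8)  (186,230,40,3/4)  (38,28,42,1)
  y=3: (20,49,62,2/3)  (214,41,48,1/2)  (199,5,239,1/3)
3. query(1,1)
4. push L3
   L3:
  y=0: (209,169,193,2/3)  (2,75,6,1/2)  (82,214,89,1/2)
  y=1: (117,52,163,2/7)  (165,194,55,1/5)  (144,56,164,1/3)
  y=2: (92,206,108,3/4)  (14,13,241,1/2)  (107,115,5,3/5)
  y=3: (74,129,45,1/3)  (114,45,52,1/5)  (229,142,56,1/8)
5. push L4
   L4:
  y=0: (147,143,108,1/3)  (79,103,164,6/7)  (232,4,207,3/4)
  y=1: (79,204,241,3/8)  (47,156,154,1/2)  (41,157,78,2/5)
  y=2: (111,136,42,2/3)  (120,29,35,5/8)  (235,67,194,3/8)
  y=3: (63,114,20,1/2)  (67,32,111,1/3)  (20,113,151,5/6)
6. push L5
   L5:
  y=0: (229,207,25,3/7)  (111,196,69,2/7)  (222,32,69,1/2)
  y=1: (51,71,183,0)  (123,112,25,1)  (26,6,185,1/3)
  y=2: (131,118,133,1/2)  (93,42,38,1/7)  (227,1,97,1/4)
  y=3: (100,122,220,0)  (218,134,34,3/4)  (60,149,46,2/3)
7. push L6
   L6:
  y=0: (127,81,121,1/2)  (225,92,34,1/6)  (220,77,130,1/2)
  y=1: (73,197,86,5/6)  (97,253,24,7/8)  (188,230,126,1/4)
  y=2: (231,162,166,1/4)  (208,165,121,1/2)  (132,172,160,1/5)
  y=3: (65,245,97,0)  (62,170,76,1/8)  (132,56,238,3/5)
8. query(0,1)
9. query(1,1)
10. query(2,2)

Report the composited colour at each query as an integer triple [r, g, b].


(1,1) stack=L1,L2; from [0,0,0]:
after L1 α=1: [147, 84, 3]
after L2 α=1/2: [167/2, 63, 104]
= [84, 63, 104]

(0,1) stack=L1,L2,L3,L4,L5,L6; from [0,0,0]:
+L1 (α=1/3) → [242/3, 36, 79]
+L2 (α=5/7) → [1189/21, 517/7, 1383/7]
+L3 (α=2/7) → [10859/147, 3313/49, 9197/49]
+L4 (α=3/8) → [44567/588, 46553/392, 20353/98]
+L5 (α=0) → [44567/588, 46553/392, 20353/98]
+L6 (α=5/6) → [259187/3528, 432673/2352, 20831/196]
→ [73, 184, 106]

at x=1,y=1 over L1,L2,L3,L4,L5,L6:
+L1 (α=1) → [147, 84, 3]
+L2 (α=1/2) → [167/2, 63, 104]
+L3 (α=1/5) → [499/5, 446/5, 471/5]
+L4 (α=1/2) → [367/5, 613/5, 1241/10]
+L5 (α=1) → [123, 112, 25]
+L6 (α=7/8) → [401/4, 1883/8, 193/8]
= [100, 235, 24]

query (2,2) [L1,L2,L3,L4,L5,L6] — begin 0,0,0
L1 α=2/5: [74/5, 10, 372/5]
L2 α=1: [38, 28, 42]
L3 α=3/5: [397/5, 401/5, 99/5]
L4 α=3/8: [551/4, 301/4, 681/8]
L5 α=1/4: [2561/16, 907/16, 2819/32]
L6 α=1/5: [3089/20, 319/4, 4099/40]
= [154, 80, 102]
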